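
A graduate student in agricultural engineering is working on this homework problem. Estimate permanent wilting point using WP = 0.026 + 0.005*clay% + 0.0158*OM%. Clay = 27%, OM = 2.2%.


WP = 0.026 + 0.005*27 + 0.0158*2.2
   = 0.026 + 0.1350 + 0.0348
   = 0.1958


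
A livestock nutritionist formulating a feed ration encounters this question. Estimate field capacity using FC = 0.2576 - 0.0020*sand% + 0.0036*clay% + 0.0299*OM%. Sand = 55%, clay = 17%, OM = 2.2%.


FC = 0.2576 - 0.0020*55 + 0.0036*17 + 0.0299*2.2
   = 0.2576 - 0.1100 + 0.0612 + 0.0658
   = 0.2746


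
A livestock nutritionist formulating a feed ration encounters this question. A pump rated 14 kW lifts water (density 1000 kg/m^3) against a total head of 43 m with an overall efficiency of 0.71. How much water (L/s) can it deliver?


Q = (P * 1000 * eta) / (rho * g * H)
  = (14 * 1000 * 0.71) / (1000 * 9.81 * 43)
  = 9940 / 421830
  = 0.02356 m^3/s = 23.56 L/s


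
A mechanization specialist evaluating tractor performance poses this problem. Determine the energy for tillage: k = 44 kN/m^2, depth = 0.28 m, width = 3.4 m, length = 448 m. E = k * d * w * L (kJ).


E = k * d * w * L
  = 44 * 0.28 * 3.4 * 448
  = 18765.82 kJ


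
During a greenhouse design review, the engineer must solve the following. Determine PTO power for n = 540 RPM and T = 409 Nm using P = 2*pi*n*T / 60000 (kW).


P = 2*pi*n*T / 60000
  = 2*pi * 540 * 409 / 60000
  = 1387704.31 / 60000
  = 23.13 kW


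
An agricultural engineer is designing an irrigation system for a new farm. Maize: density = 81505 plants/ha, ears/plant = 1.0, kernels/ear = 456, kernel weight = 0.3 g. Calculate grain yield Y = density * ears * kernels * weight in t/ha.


Y = density * ears * kernels * kw
  = 81505 * 1.0 * 456 * 0.3 g/ha
  = 11149884 g/ha
  = 11149.88 kg/ha = 11.15 t/ha


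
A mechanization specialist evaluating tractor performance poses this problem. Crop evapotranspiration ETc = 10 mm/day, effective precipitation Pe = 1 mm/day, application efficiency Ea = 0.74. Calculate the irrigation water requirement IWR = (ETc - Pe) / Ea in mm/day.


IWR = (ETc - Pe) / Ea
    = (10 - 1) / 0.74
    = 9 / 0.74
    = 12.16 mm/day


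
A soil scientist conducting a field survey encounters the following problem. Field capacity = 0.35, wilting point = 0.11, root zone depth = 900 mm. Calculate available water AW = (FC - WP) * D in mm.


AW = (FC - WP) * D
   = (0.35 - 0.11) * 900
   = 0.24 * 900
   = 216 mm


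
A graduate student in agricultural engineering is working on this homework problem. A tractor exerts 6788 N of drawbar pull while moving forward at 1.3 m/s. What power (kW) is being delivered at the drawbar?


P = F * v / 1000
  = 6788 * 1.3 / 1000
  = 8824.40 / 1000
  = 8.82 kW


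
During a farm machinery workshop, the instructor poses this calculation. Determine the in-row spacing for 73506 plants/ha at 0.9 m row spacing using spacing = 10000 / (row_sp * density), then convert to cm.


spacing = 10000 / (row_sp * density)
        = 10000 / (0.9 * 73506)
        = 10000 / 66155.40
        = 0.15116 m = 15.12 cm


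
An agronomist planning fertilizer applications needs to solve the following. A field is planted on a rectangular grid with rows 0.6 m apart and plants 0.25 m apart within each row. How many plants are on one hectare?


D = 10000 / (row_sp * plant_sp)
  = 10000 / (0.6 * 0.25)
  = 10000 / 0.1500
  = 66666.67 plants/ha


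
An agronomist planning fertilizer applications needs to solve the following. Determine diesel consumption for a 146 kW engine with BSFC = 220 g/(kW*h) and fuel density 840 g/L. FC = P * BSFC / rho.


FC = P * BSFC / rho_fuel
   = 146 * 220 / 840
   = 32120 / 840
   = 38.24 L/h


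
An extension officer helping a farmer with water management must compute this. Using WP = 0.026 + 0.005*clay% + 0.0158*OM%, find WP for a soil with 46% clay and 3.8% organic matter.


WP = 0.026 + 0.005*46 + 0.0158*3.8
   = 0.026 + 0.2300 + 0.0600
   = 0.3160


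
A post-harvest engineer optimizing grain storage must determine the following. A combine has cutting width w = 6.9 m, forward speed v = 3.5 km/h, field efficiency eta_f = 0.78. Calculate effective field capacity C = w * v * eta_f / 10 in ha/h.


C = w * v * eta_f / 10
  = 6.9 * 3.5 * 0.78 / 10
  = 18.84 / 10
  = 1.88 ha/h


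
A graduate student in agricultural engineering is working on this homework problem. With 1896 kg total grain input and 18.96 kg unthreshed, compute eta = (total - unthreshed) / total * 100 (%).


eta = (total - unthreshed) / total * 100
    = (1896 - 18.96) / 1896 * 100
    = 1877.04 / 1896 * 100
    = 99%


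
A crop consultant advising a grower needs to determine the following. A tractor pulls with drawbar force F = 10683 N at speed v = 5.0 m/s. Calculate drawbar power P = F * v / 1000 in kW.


P = F * v / 1000
  = 10683 * 5.0 / 1000
  = 53415 / 1000
  = 53.42 kW


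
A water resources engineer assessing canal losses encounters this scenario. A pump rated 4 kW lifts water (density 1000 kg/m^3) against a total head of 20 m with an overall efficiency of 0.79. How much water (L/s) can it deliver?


Q = (P * 1000 * eta) / (rho * g * H)
  = (4 * 1000 * 0.79) / (1000 * 9.81 * 20)
  = 3160 / 196200
  = 0.01611 m^3/s = 16.11 L/s


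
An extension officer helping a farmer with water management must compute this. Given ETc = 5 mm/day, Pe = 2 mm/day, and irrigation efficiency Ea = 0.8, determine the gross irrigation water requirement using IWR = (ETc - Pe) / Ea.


IWR = (ETc - Pe) / Ea
    = (5 - 2) / 0.8
    = 3 / 0.8
    = 3.75 mm/day


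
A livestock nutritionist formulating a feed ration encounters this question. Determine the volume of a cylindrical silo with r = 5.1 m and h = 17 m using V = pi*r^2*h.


V = pi * r^2 * h
  = pi * 5.1^2 * 17
  = pi * 26.01 * 17
  = 1389.12 m^3


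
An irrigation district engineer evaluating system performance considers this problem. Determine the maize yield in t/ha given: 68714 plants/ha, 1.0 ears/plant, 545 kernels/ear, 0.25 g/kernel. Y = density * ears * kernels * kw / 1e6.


Y = density * ears * kernels * kw
  = 68714 * 1.0 * 545 * 0.25 g/ha
  = 9362282.50 g/ha
  = 9362.28 kg/ha = 9.36 t/ha


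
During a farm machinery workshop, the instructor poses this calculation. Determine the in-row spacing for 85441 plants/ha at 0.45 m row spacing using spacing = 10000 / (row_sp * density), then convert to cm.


spacing = 10000 / (row_sp * density)
        = 10000 / (0.45 * 85441)
        = 10000 / 38448.45
        = 0.26009 m = 26.01 cm


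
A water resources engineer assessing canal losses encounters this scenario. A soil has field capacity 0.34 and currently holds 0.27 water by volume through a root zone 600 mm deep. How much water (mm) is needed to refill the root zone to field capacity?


SMD = (FC - theta) * D
    = (0.34 - 0.27) * 600
    = 0.070 * 600
    = 42 mm


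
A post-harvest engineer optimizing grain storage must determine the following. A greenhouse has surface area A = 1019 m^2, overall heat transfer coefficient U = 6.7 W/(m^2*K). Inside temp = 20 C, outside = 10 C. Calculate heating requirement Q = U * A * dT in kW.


dT = 20 - (10) = 10 K
Q = U * A * dT
  = 6.7 * 1019 * 10
  = 68273 W = 68.27 kW


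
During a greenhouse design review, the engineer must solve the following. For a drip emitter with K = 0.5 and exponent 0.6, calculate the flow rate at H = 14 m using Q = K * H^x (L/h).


Q = K * H^x
  = 0.5 * 14^0.6
  = 0.5 * 4.8717
  = 2.44 L/h


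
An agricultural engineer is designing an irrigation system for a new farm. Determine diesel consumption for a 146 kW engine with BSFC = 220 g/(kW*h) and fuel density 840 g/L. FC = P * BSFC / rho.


FC = P * BSFC / rho_fuel
   = 146 * 220 / 840
   = 32120 / 840
   = 38.24 L/h


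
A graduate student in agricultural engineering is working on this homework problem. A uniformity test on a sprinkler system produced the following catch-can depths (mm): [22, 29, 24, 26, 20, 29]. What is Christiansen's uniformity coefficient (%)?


xbar = 150 / 6 = 25
sum|xi - xbar| = 18
CU = 100 * (1 - 18 / (6 * 25))
   = 100 * (1 - 0.1200)
   = 88%


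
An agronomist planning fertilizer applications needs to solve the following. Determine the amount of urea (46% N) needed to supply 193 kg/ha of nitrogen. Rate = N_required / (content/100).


Rate = N_required / (N_content / 100)
     = 193 / (46 / 100)
     = 193 / 0.46
     = 419.57 kg/ha


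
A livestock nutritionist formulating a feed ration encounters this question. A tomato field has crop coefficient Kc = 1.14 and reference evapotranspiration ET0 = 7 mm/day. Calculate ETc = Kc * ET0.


ETc = Kc * ET0
    = 1.14 * 7
    = 7.98 mm/day


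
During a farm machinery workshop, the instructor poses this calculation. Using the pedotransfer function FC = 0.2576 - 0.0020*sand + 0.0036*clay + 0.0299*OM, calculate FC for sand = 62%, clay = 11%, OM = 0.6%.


FC = 0.2576 - 0.0020*62 + 0.0036*11 + 0.0299*0.6
   = 0.2576 - 0.1240 + 0.0396 + 0.0179
   = 0.1911


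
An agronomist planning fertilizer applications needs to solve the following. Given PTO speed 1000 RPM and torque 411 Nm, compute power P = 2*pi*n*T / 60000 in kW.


P = 2*pi*n*T / 60000
  = 2*pi * 1000 * 411 / 60000
  = 2582389.16 / 60000
  = 43.04 kW


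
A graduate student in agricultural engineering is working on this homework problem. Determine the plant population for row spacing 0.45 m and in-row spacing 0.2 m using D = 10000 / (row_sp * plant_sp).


D = 10000 / (row_sp * plant_sp)
  = 10000 / (0.45 * 0.2)
  = 10000 / 0.0900
  = 111111.11 plants/ha


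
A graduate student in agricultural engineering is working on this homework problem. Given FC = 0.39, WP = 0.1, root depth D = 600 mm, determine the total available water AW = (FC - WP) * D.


AW = (FC - WP) * D
   = (0.39 - 0.1) * 600
   = 0.29 * 600
   = 174 mm


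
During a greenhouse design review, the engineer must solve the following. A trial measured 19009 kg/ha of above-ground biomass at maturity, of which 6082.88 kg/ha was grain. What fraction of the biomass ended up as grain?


HI = grain_yield / biomass
   = 6082.88 / 19009
   = 0.32


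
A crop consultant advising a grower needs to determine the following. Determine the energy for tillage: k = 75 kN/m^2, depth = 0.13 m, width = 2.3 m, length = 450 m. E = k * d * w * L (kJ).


E = k * d * w * L
  = 75 * 0.13 * 2.3 * 450
  = 10091.25 kJ


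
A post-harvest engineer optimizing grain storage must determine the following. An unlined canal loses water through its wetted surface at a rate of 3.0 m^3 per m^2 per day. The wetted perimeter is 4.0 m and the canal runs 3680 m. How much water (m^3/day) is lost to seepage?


S = C * P * L
  = 3.0 * 4.0 * 3680
  = 44160 m^3/day


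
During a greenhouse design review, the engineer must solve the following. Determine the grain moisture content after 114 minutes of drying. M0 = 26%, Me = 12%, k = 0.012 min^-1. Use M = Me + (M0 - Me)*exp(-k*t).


M = Me + (M0 - Me) * e^(-k*t)
  = 12 + (26 - 12) * e^(-0.012*114)
  = 12 + 14 * e^(-1.368)
  = 12 + 14 * 0.25462
  = 12 + 3.5646
  = 15.56%


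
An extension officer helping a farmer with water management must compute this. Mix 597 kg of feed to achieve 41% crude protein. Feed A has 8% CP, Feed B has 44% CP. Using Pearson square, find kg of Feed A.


parts_A = CP_b - target = 44 - 41 = 3
parts_B = target - CP_a = 41 - 8 = 33
total_parts = 3 + 33 = 36
Feed A = 597 * 3 / 36 = 49.75 kg
Feed B = 597 * 33 / 36 = 547.25 kg

49.75 kg


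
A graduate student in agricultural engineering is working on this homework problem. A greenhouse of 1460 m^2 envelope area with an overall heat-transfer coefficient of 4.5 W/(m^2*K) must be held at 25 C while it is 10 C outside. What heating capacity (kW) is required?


dT = 25 - (10) = 15 K
Q = U * A * dT
  = 4.5 * 1460 * 15
  = 98550 W = 98.55 kW


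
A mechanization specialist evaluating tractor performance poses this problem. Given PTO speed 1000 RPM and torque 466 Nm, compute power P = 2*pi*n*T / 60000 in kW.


P = 2*pi*n*T / 60000
  = 2*pi * 1000 * 466 / 60000
  = 2927964.35 / 60000
  = 48.80 kW


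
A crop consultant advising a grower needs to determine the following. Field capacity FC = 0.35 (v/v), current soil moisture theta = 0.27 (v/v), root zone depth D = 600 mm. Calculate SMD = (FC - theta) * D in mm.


SMD = (FC - theta) * D
    = (0.35 - 0.27) * 600
    = 0.080 * 600
    = 48 mm


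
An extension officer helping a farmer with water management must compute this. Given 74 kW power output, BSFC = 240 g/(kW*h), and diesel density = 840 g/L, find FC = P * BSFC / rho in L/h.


FC = P * BSFC / rho_fuel
   = 74 * 240 / 840
   = 17760 / 840
   = 21.14 L/h


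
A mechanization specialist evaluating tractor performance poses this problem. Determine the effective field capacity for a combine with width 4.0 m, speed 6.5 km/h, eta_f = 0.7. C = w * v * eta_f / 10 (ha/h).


C = w * v * eta_f / 10
  = 4.0 * 6.5 * 0.7 / 10
  = 18.20 / 10
  = 1.82 ha/h


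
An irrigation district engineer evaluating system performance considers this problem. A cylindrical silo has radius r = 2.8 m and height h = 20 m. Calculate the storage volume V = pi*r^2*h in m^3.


V = pi * r^2 * h
  = pi * 2.8^2 * 20
  = pi * 7.84 * 20
  = 492.60 m^3


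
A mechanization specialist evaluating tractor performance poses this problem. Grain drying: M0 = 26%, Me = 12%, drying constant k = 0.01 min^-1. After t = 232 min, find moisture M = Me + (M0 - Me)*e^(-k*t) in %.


M = Me + (M0 - Me) * e^(-k*t)
  = 12 + (26 - 12) * e^(-0.01*232)
  = 12 + 14 * e^(-2.320)
  = 12 + 14 * 0.09827
  = 12 + 1.3758
  = 13.38%


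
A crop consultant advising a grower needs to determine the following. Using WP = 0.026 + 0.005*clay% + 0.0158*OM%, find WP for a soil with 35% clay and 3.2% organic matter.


WP = 0.026 + 0.005*35 + 0.0158*3.2
   = 0.026 + 0.1750 + 0.0506
   = 0.2516


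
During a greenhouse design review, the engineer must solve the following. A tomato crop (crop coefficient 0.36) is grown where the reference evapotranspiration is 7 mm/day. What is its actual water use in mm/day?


ETc = Kc * ET0
    = 0.36 * 7
    = 2.52 mm/day


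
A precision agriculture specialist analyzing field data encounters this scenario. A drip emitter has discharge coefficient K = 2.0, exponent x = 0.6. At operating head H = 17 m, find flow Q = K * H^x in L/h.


Q = K * H^x
  = 2.0 * 17^0.6
  = 2.0 * 5.4736
  = 10.95 L/h


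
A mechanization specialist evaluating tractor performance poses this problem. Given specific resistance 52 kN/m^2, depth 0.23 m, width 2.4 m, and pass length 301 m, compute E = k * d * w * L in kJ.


E = k * d * w * L
  = 52 * 0.23 * 2.4 * 301
  = 8639.90 kJ


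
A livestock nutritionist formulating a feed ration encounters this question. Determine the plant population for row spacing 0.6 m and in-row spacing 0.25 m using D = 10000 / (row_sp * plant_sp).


D = 10000 / (row_sp * plant_sp)
  = 10000 / (0.6 * 0.25)
  = 10000 / 0.1500
  = 66666.67 plants/ha


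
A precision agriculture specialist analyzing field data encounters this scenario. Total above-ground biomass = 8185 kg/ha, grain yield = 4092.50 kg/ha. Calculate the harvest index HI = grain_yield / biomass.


HI = grain_yield / biomass
   = 4092.50 / 8185
   = 0.50


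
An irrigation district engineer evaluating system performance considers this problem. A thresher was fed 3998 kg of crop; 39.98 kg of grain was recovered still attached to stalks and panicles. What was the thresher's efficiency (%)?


eta = (total - unthreshed) / total * 100
    = (3998 - 39.98) / 3998 * 100
    = 3958.02 / 3998 * 100
    = 99%


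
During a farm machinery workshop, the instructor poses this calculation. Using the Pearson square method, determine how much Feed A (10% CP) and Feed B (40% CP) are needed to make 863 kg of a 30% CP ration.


parts_A = CP_b - target = 40 - 30 = 10
parts_B = target - CP_a = 30 - 10 = 20
total_parts = 10 + 20 = 30
Feed A = 863 * 10 / 30 = 287.67 kg
Feed B = 863 * 20 / 30 = 575.33 kg

287.67 kg


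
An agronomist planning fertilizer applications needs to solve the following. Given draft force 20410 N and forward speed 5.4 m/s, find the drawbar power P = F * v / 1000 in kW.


P = F * v / 1000
  = 20410 * 5.4 / 1000
  = 110214 / 1000
  = 110.21 kW


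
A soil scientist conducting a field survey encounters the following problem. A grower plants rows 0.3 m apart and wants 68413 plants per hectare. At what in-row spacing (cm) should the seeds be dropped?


spacing = 10000 / (row_sp * density)
        = 10000 / (0.3 * 68413)
        = 10000 / 20523.90
        = 0.48724 m = 48.72 cm


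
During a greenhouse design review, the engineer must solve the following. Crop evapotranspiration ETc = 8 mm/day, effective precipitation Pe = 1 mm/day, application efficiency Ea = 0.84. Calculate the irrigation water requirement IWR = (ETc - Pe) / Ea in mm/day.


IWR = (ETc - Pe) / Ea
    = (8 - 1) / 0.84
    = 7 / 0.84
    = 8.33 mm/day


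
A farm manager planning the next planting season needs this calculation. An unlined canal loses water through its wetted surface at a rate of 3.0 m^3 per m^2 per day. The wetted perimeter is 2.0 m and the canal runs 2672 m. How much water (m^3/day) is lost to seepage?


S = C * P * L
  = 3.0 * 2.0 * 2672
  = 16032 m^3/day


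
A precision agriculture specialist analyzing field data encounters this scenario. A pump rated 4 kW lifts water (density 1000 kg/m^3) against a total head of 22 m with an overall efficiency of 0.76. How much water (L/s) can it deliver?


Q = (P * 1000 * eta) / (rho * g * H)
  = (4 * 1000 * 0.76) / (1000 * 9.81 * 22)
  = 3040 / 215820
  = 0.01409 m^3/s = 14.09 L/s


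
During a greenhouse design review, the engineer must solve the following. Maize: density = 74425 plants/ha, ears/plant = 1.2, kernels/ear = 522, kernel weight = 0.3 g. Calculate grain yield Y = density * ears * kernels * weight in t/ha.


Y = density * ears * kernels * kw
  = 74425 * 1.2 * 522 * 0.3 g/ha
  = 13985946 g/ha
  = 13985.95 kg/ha = 13.99 t/ha


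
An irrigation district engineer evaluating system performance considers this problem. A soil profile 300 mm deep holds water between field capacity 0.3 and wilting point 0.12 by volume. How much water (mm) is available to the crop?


AW = (FC - WP) * D
   = (0.3 - 0.12) * 300
   = 0.18 * 300
   = 54 mm


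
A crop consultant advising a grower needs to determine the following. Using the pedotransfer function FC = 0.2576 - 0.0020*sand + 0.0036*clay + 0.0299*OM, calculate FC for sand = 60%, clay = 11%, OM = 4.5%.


FC = 0.2576 - 0.0020*60 + 0.0036*11 + 0.0299*4.5
   = 0.2576 - 0.1200 + 0.0396 + 0.1346
   = 0.3118


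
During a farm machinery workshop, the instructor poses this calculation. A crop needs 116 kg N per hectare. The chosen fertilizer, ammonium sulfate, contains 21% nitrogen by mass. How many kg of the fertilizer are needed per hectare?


Rate = N_required / (N_content / 100)
     = 116 / (21 / 100)
     = 116 / 0.21
     = 552.38 kg/ha


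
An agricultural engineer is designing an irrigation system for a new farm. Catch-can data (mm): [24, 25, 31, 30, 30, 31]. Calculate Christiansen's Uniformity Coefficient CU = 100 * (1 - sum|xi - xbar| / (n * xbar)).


xbar = 171 / 6 = 28.500
sum|xi - xbar| = 16
CU = 100 * (1 - 16 / (6 * 28.500))
   = 100 * (1 - 0.0936)
   = 90.64%


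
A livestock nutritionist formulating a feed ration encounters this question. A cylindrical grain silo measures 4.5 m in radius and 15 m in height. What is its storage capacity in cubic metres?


V = pi * r^2 * h
  = pi * 4.5^2 * 15
  = pi * 20.25 * 15
  = 954.26 m^3


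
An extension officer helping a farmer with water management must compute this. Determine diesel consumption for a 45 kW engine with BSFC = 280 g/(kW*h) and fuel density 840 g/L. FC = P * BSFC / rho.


FC = P * BSFC / rho_fuel
   = 45 * 280 / 840
   = 12600 / 840
   = 15 L/h


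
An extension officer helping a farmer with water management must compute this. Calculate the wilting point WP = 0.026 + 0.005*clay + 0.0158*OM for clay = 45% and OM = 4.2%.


WP = 0.026 + 0.005*45 + 0.0158*4.2
   = 0.026 + 0.2250 + 0.0664
   = 0.3174


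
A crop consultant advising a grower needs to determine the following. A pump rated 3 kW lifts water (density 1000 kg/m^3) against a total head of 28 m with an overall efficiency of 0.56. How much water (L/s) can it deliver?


Q = (P * 1000 * eta) / (rho * g * H)
  = (3 * 1000 * 0.56) / (1000 * 9.81 * 28)
  = 1680 / 274680
  = 0.00612 m^3/s = 6.12 L/s


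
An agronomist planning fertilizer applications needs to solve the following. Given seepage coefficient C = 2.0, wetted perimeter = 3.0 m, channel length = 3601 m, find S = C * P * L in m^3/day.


S = C * P * L
  = 2.0 * 3.0 * 3601
  = 21606 m^3/day


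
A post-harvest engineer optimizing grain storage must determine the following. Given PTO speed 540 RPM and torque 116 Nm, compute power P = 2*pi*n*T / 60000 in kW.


P = 2*pi*n*T / 60000
  = 2*pi * 540 * 116 / 60000
  = 393578.73 / 60000
  = 6.56 kW


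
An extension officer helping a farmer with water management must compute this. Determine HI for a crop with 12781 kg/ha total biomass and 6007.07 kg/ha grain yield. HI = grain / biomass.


HI = grain_yield / biomass
   = 6007.07 / 12781
   = 0.47


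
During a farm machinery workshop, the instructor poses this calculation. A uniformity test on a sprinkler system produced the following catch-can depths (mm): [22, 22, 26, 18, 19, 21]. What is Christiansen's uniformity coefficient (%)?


xbar = 128 / 6 = 21.333
sum|xi - xbar| = 12
CU = 100 * (1 - 12 / (6 * 21.333))
   = 100 * (1 - 0.0938)
   = 90.63%


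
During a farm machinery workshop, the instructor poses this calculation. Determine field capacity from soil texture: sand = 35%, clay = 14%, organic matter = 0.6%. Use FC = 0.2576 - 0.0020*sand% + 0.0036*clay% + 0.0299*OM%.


FC = 0.2576 - 0.0020*35 + 0.0036*14 + 0.0299*0.6
   = 0.2576 - 0.0700 + 0.0504 + 0.0179
   = 0.2559


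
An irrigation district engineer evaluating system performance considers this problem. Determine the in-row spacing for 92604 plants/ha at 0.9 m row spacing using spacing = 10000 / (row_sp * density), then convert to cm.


spacing = 10000 / (row_sp * density)
        = 10000 / (0.9 * 92604)
        = 10000 / 83343.60
        = 0.11999 m = 12.00 cm


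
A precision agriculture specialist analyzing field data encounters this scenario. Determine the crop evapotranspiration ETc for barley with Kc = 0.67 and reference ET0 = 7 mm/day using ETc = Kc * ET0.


ETc = Kc * ET0
    = 0.67 * 7
    = 4.69 mm/day


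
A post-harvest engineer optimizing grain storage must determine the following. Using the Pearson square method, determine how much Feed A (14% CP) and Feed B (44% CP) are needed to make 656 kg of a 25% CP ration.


parts_A = CP_b - target = 44 - 25 = 19
parts_B = target - CP_a = 25 - 14 = 11
total_parts = 19 + 11 = 30
Feed A = 656 * 19 / 30 = 415.47 kg
Feed B = 656 * 11 / 30 = 240.53 kg

415.47 kg


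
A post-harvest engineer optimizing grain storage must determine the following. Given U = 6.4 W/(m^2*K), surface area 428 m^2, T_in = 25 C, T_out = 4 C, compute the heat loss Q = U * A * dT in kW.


dT = 25 - (4) = 21 K
Q = U * A * dT
  = 6.4 * 428 * 21
  = 57523.20 W = 57.52 kW


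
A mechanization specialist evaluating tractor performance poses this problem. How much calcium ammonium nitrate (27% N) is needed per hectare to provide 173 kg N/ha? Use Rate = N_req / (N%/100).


Rate = N_required / (N_content / 100)
     = 173 / (27 / 100)
     = 173 / 0.27
     = 640.74 kg/ha


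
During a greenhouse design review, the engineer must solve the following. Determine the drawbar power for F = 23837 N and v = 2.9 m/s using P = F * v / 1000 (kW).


P = F * v / 1000
  = 23837 * 2.9 / 1000
  = 69127.30 / 1000
  = 69.13 kW


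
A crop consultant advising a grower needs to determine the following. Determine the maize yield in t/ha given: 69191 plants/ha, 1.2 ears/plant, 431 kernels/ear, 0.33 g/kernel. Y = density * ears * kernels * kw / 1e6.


Y = density * ears * kernels * kw
  = 69191 * 1.2 * 431 * 0.33 g/ha
  = 11809243.12 g/ha
  = 11809.24 kg/ha = 11.81 t/ha


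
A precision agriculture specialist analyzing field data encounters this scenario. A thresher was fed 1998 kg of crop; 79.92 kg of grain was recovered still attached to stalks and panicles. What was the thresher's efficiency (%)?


eta = (total - unthreshed) / total * 100
    = (1998 - 79.92) / 1998 * 100
    = 1918.08 / 1998 * 100
    = 96%


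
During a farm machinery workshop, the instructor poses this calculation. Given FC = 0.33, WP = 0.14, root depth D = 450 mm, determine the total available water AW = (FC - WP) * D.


AW = (FC - WP) * D
   = (0.33 - 0.14) * 450
   = 0.19 * 450
   = 85.50 mm


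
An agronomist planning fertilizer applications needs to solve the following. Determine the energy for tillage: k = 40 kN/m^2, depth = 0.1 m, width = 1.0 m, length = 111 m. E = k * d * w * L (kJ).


E = k * d * w * L
  = 40 * 0.1 * 1.0 * 111
  = 444 kJ


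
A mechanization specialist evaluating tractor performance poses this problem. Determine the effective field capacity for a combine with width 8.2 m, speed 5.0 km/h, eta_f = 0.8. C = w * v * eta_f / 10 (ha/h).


C = w * v * eta_f / 10
  = 8.2 * 5.0 * 0.8 / 10
  = 32.80 / 10
  = 3.28 ha/h


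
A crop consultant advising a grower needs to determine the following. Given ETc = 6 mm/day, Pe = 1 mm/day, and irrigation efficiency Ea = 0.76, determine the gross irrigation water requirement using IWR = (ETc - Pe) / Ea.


IWR = (ETc - Pe) / Ea
    = (6 - 1) / 0.76
    = 5 / 0.76
    = 6.58 mm/day


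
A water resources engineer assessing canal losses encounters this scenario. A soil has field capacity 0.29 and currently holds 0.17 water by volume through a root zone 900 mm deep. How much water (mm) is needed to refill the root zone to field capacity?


SMD = (FC - theta) * D
    = (0.29 - 0.17) * 900
    = 0.120 * 900
    = 108 mm


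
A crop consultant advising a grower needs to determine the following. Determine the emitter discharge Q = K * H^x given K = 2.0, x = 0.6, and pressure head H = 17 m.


Q = K * H^x
  = 2.0 * 17^0.6
  = 2.0 * 5.4736
  = 10.95 L/h


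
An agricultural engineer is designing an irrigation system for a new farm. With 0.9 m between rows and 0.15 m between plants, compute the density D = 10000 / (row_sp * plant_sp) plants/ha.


D = 10000 / (row_sp * plant_sp)
  = 10000 / (0.9 * 0.15)
  = 10000 / 0.1350
  = 74074.07 plants/ha


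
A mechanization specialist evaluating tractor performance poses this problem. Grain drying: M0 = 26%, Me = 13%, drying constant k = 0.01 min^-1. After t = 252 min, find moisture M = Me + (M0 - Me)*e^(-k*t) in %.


M = Me + (M0 - Me) * e^(-k*t)
  = 13 + (26 - 13) * e^(-0.01*252)
  = 13 + 13 * e^(-2.520)
  = 13 + 13 * 0.08046
  = 13 + 1.0460
  = 14.05%


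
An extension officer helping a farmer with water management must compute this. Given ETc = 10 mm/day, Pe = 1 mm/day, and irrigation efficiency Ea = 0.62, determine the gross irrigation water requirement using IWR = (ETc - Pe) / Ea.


IWR = (ETc - Pe) / Ea
    = (10 - 1) / 0.62
    = 9 / 0.62
    = 14.52 mm/day


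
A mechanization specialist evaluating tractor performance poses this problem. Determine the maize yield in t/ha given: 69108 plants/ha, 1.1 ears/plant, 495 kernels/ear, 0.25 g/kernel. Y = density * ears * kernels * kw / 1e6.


Y = density * ears * kernels * kw
  = 69108 * 1.1 * 495 * 0.25 g/ha
  = 9407326.50 g/ha
  = 9407.33 kg/ha = 9.41 t/ha


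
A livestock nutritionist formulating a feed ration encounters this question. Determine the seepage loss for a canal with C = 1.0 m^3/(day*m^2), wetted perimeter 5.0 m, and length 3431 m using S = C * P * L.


S = C * P * L
  = 1.0 * 5.0 * 3431
  = 17155 m^3/day


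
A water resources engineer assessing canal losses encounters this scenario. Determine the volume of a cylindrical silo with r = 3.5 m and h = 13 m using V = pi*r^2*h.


V = pi * r^2 * h
  = pi * 3.5^2 * 13
  = pi * 12.25 * 13
  = 500.30 m^3


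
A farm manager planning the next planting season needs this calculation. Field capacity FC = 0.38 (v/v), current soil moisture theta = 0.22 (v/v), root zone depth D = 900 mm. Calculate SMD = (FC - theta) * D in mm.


SMD = (FC - theta) * D
    = (0.38 - 0.22) * 900
    = 0.160 * 900
    = 144 mm


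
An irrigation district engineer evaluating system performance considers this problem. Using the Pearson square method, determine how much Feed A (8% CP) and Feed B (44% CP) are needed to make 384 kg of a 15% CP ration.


parts_A = CP_b - target = 44 - 15 = 29
parts_B = target - CP_a = 15 - 8 = 7
total_parts = 29 + 7 = 36
Feed A = 384 * 29 / 36 = 309.33 kg
Feed B = 384 * 7 / 36 = 74.67 kg

309.33 kg


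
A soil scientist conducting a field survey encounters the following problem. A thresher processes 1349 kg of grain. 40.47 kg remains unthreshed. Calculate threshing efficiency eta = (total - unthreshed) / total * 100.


eta = (total - unthreshed) / total * 100
    = (1349 - 40.47) / 1349 * 100
    = 1308.53 / 1349 * 100
    = 97%


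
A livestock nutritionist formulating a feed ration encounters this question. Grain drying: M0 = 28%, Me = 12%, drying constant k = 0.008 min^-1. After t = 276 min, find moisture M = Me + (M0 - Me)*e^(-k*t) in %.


M = Me + (M0 - Me) * e^(-k*t)
  = 12 + (28 - 12) * e^(-0.008*276)
  = 12 + 16 * e^(-2.208)
  = 12 + 16 * 0.10992
  = 12 + 1.7587
  = 13.76%


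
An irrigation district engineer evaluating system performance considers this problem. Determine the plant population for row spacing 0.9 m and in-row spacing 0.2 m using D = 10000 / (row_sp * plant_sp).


D = 10000 / (row_sp * plant_sp)
  = 10000 / (0.9 * 0.2)
  = 10000 / 0.1800
  = 55555.56 plants/ha


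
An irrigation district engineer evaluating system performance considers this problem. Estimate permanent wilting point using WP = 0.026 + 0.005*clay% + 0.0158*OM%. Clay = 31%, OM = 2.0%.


WP = 0.026 + 0.005*31 + 0.0158*2.0
   = 0.026 + 0.1550 + 0.0316
   = 0.2126


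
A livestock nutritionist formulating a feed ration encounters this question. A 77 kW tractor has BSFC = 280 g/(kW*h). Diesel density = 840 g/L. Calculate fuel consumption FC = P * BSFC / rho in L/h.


FC = P * BSFC / rho_fuel
   = 77 * 280 / 840
   = 21560 / 840
   = 25.67 L/h


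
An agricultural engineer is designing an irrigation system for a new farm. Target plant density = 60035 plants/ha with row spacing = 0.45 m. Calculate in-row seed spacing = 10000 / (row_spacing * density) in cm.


spacing = 10000 / (row_sp * density)
        = 10000 / (0.45 * 60035)
        = 10000 / 27015.75
        = 0.37015 m = 37.02 cm


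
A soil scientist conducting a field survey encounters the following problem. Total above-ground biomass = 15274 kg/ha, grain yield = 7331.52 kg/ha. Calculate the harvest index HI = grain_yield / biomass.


HI = grain_yield / biomass
   = 7331.52 / 15274
   = 0.48


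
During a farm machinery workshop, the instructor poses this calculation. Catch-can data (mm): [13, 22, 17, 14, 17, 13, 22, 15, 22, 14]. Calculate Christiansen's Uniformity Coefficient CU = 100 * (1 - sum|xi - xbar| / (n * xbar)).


xbar = 169 / 10 = 16.900
sum|xi - xbar| = 31
CU = 100 * (1 - 31 / (10 * 16.900))
   = 100 * (1 - 0.1834)
   = 81.66%


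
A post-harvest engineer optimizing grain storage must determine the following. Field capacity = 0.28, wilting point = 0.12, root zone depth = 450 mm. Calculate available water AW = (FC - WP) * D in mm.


AW = (FC - WP) * D
   = (0.28 - 0.12) * 450
   = 0.16 * 450
   = 72 mm


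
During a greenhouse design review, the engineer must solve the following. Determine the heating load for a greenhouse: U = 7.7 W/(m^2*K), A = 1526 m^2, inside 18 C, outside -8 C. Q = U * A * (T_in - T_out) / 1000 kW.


dT = 18 - (-8) = 26 K
Q = U * A * dT
  = 7.7 * 1526 * 26
  = 305505.20 W = 305.51 kW


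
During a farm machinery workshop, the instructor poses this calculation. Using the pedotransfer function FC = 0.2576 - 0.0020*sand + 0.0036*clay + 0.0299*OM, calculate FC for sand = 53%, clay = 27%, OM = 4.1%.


FC = 0.2576 - 0.0020*53 + 0.0036*27 + 0.0299*4.1
   = 0.2576 - 0.1060 + 0.0972 + 0.1226
   = 0.3714


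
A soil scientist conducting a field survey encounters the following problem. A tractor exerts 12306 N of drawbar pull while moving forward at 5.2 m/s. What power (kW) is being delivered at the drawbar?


P = F * v / 1000
  = 12306 * 5.2 / 1000
  = 63991.20 / 1000
  = 63.99 kW


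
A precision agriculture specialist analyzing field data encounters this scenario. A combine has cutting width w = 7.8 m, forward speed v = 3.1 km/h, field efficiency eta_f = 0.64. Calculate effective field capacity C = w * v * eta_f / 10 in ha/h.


C = w * v * eta_f / 10
  = 7.8 * 3.1 * 0.64 / 10
  = 15.48 / 10
  = 1.55 ha/h


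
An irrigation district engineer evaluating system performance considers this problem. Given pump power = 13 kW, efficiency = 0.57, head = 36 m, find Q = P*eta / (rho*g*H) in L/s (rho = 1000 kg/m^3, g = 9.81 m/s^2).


Q = (P * 1000 * eta) / (rho * g * H)
  = (13 * 1000 * 0.57) / (1000 * 9.81 * 36)
  = 7410 / 353160
  = 0.02098 m^3/s = 20.98 L/s


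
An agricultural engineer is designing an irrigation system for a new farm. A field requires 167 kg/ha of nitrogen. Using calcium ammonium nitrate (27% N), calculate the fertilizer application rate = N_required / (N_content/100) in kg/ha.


Rate = N_required / (N_content / 100)
     = 167 / (27 / 100)
     = 167 / 0.27
     = 618.52 kg/ha


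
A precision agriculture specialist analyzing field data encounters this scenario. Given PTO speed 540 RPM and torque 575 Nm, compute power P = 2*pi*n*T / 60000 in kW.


P = 2*pi*n*T / 60000
  = 2*pi * 540 * 575 / 60000
  = 1950929.04 / 60000
  = 32.52 kW


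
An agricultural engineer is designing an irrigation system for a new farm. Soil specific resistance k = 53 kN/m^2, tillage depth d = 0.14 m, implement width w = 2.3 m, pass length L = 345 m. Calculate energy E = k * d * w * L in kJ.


E = k * d * w * L
  = 53 * 0.14 * 2.3 * 345
  = 5887.77 kJ


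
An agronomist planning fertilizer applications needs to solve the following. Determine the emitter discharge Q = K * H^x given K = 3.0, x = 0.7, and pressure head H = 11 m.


Q = K * H^x
  = 3.0 * 11^0.7
  = 3.0 * 5.3577
  = 16.07 L/h


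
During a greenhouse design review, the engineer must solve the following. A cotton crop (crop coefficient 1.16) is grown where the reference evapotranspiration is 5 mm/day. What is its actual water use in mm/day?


ETc = Kc * ET0
    = 1.16 * 5
    = 5.80 mm/day


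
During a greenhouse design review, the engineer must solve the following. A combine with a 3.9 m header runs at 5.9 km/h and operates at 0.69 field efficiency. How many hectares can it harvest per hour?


C = w * v * eta_f / 10
  = 3.9 * 5.9 * 0.69 / 10
  = 15.88 / 10
  = 1.59 ha/h


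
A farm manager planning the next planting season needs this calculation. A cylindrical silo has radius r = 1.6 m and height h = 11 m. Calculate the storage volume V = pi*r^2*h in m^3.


V = pi * r^2 * h
  = pi * 1.6^2 * 11
  = pi * 2.56 * 11
  = 88.47 m^3


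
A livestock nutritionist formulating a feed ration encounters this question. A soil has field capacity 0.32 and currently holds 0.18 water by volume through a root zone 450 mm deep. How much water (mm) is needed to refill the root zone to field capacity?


SMD = (FC - theta) * D
    = (0.32 - 0.18) * 450
    = 0.140 * 450
    = 63 mm


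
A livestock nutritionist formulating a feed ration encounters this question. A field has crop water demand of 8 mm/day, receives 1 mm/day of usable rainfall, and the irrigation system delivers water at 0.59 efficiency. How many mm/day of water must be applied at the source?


IWR = (ETc - Pe) / Ea
    = (8 - 1) / 0.59
    = 7 / 0.59
    = 11.86 mm/day


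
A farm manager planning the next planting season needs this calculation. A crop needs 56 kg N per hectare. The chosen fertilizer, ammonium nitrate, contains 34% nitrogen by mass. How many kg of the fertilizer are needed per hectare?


Rate = N_required / (N_content / 100)
     = 56 / (34 / 100)
     = 56 / 0.34
     = 164.71 kg/ha


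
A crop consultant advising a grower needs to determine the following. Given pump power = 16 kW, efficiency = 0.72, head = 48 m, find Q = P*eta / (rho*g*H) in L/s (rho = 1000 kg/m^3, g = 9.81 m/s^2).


Q = (P * 1000 * eta) / (rho * g * H)
  = (16 * 1000 * 0.72) / (1000 * 9.81 * 48)
  = 11520 / 470880
  = 0.02446 m^3/s = 24.46 L/s


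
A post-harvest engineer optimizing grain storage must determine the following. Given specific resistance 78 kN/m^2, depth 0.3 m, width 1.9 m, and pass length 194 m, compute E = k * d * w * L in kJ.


E = k * d * w * L
  = 78 * 0.3 * 1.9 * 194
  = 8625.24 kJ


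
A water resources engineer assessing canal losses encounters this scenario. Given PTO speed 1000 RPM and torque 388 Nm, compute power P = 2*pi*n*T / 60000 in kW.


P = 2*pi*n*T / 60000
  = 2*pi * 1000 * 388 / 60000
  = 2437875.90 / 60000
  = 40.63 kW


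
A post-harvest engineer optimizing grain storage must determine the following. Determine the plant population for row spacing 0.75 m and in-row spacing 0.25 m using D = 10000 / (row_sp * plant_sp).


D = 10000 / (row_sp * plant_sp)
  = 10000 / (0.75 * 0.25)
  = 10000 / 0.1875
  = 53333.33 plants/ha


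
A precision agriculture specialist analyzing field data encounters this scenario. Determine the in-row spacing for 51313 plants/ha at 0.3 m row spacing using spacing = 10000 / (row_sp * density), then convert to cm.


spacing = 10000 / (row_sp * density)
        = 10000 / (0.3 * 51313)
        = 10000 / 15393.90
        = 0.64961 m = 64.96 cm


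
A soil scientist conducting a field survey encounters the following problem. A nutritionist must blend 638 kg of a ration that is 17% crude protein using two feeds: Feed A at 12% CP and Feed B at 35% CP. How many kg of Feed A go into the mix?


parts_A = CP_b - target = 35 - 17 = 18
parts_B = target - CP_a = 17 - 12 = 5
total_parts = 18 + 5 = 23
Feed A = 638 * 18 / 23 = 499.30 kg
Feed B = 638 * 5 / 23 = 138.70 kg

499.30 kg


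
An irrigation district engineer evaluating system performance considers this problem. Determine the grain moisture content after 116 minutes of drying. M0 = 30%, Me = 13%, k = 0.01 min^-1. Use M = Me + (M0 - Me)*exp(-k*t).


M = Me + (M0 - Me) * e^(-k*t)
  = 13 + (30 - 13) * e^(-0.01*116)
  = 13 + 17 * e^(-1.160)
  = 13 + 17 * 0.31349
  = 13 + 5.3293
  = 18.33%


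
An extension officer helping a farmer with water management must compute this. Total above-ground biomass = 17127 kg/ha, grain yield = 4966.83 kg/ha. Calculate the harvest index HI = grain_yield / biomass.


HI = grain_yield / biomass
   = 4966.83 / 17127
   = 0.29


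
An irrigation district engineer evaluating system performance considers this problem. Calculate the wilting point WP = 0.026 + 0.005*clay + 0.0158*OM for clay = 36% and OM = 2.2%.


WP = 0.026 + 0.005*36 + 0.0158*2.2
   = 0.026 + 0.1800 + 0.0348
   = 0.2408


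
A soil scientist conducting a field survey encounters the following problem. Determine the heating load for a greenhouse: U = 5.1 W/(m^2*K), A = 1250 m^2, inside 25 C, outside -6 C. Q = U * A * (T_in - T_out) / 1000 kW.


dT = 25 - (-6) = 31 K
Q = U * A * dT
  = 5.1 * 1250 * 31
  = 197625 W = 197.63 kW


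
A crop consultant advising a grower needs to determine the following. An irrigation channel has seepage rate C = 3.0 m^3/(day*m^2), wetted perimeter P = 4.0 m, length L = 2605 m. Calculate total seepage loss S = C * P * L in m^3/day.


S = C * P * L
  = 3.0 * 4.0 * 2605
  = 31260 m^3/day
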